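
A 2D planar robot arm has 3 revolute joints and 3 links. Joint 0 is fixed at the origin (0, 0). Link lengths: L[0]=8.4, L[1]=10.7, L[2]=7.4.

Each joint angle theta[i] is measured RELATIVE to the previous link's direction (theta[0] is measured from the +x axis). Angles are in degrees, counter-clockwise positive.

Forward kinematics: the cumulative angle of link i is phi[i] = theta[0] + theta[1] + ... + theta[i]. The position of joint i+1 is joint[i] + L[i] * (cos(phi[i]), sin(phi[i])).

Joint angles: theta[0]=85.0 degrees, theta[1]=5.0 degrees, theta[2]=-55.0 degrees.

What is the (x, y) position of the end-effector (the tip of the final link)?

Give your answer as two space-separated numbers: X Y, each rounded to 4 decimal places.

Answer: 6.7938 23.3125

Derivation:
joint[0] = (0.0000, 0.0000)  (base)
link 0: phi[0] = 85 = 85 deg
  cos(85 deg) = 0.0872, sin(85 deg) = 0.9962
  joint[1] = (0.0000, 0.0000) + 8.4 * (0.0872, 0.9962) = (0.0000 + 0.7321, 0.0000 + 8.3680) = (0.7321, 8.3680)
link 1: phi[1] = 85 + 5 = 90 deg
  cos(90 deg) = 0.0000, sin(90 deg) = 1.0000
  joint[2] = (0.7321, 8.3680) + 10.7 * (0.0000, 1.0000) = (0.7321 + 0.0000, 8.3680 + 10.7000) = (0.7321, 19.0680)
link 2: phi[2] = 85 + 5 + -55 = 35 deg
  cos(35 deg) = 0.8192, sin(35 deg) = 0.5736
  joint[3] = (0.7321, 19.0680) + 7.4 * (0.8192, 0.5736) = (0.7321 + 6.0617, 19.0680 + 4.2445) = (6.7938, 23.3125)
End effector: (6.7938, 23.3125)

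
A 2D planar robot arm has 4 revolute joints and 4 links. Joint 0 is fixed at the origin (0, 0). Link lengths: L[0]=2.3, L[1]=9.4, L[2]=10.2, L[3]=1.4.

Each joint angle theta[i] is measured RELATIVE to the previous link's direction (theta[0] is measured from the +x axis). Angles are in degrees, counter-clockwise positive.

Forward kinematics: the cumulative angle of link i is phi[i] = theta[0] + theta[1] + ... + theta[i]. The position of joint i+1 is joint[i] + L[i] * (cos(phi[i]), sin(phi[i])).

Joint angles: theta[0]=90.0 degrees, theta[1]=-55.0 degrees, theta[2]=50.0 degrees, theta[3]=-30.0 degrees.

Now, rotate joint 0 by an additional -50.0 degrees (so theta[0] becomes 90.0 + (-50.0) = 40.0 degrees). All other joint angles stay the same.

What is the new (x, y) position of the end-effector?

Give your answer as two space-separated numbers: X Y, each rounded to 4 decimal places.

joint[0] = (0.0000, 0.0000)  (base)
link 0: phi[0] = 40 = 40 deg
  cos(40 deg) = 0.7660, sin(40 deg) = 0.6428
  joint[1] = (0.0000, 0.0000) + 2.3 * (0.7660, 0.6428) = (0.0000 + 1.7619, 0.0000 + 1.4784) = (1.7619, 1.4784)
link 1: phi[1] = 40 + -55 = -15 deg
  cos(-15 deg) = 0.9659, sin(-15 deg) = -0.2588
  joint[2] = (1.7619, 1.4784) + 9.4 * (0.9659, -0.2588) = (1.7619 + 9.0797, 1.4784 + -2.4329) = (10.8416, -0.9545)
link 2: phi[2] = 40 + -55 + 50 = 35 deg
  cos(35 deg) = 0.8192, sin(35 deg) = 0.5736
  joint[3] = (10.8416, -0.9545) + 10.2 * (0.8192, 0.5736) = (10.8416 + 8.3554, -0.9545 + 5.8505) = (19.1970, 4.8960)
link 3: phi[3] = 40 + -55 + 50 + -30 = 5 deg
  cos(5 deg) = 0.9962, sin(5 deg) = 0.0872
  joint[4] = (19.1970, 4.8960) + 1.4 * (0.9962, 0.0872) = (19.1970 + 1.3947, 4.8960 + 0.1220) = (20.5916, 5.0180)
End effector: (20.5916, 5.0180)

Answer: 20.5916 5.0180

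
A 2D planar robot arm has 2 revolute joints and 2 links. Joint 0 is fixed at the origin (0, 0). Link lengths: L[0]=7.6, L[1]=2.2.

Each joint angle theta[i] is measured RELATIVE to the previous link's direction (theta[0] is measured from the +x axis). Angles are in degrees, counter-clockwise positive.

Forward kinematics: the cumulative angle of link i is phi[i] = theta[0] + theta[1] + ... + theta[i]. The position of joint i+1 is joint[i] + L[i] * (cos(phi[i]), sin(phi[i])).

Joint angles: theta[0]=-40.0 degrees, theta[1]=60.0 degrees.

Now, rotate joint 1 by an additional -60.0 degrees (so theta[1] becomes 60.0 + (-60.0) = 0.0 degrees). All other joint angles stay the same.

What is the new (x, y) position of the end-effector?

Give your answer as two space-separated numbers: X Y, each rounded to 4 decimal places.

Answer: 7.5072 -6.2993

Derivation:
joint[0] = (0.0000, 0.0000)  (base)
link 0: phi[0] = -40 = -40 deg
  cos(-40 deg) = 0.7660, sin(-40 deg) = -0.6428
  joint[1] = (0.0000, 0.0000) + 7.6 * (0.7660, -0.6428) = (0.0000 + 5.8219, 0.0000 + -4.8852) = (5.8219, -4.8852)
link 1: phi[1] = -40 + 0 = -40 deg
  cos(-40 deg) = 0.7660, sin(-40 deg) = -0.6428
  joint[2] = (5.8219, -4.8852) + 2.2 * (0.7660, -0.6428) = (5.8219 + 1.6853, -4.8852 + -1.4141) = (7.5072, -6.2993)
End effector: (7.5072, -6.2993)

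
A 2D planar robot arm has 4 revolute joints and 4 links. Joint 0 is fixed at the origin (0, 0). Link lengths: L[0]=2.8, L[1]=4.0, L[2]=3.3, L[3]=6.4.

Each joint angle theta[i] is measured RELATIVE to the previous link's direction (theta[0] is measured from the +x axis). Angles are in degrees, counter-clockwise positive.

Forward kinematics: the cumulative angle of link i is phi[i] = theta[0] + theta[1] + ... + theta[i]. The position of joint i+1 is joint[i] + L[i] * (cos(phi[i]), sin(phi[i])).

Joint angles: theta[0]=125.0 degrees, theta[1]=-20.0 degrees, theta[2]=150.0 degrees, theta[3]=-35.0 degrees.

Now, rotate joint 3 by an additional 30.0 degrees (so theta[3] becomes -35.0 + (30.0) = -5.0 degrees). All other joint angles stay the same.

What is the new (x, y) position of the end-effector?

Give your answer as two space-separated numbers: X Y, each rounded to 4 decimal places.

joint[0] = (0.0000, 0.0000)  (base)
link 0: phi[0] = 125 = 125 deg
  cos(125 deg) = -0.5736, sin(125 deg) = 0.8192
  joint[1] = (0.0000, 0.0000) + 2.8 * (-0.5736, 0.8192) = (0.0000 + -1.6060, 0.0000 + 2.2936) = (-1.6060, 2.2936)
link 1: phi[1] = 125 + -20 = 105 deg
  cos(105 deg) = -0.2588, sin(105 deg) = 0.9659
  joint[2] = (-1.6060, 2.2936) + 4 * (-0.2588, 0.9659) = (-1.6060 + -1.0353, 2.2936 + 3.8637) = (-2.6413, 6.1573)
link 2: phi[2] = 125 + -20 + 150 = 255 deg
  cos(255 deg) = -0.2588, sin(255 deg) = -0.9659
  joint[3] = (-2.6413, 6.1573) + 3.3 * (-0.2588, -0.9659) = (-2.6413 + -0.8541, 6.1573 + -3.1876) = (-3.4954, 2.9698)
link 3: phi[3] = 125 + -20 + 150 + -5 = 250 deg
  cos(250 deg) = -0.3420, sin(250 deg) = -0.9397
  joint[4] = (-3.4954, 2.9698) + 6.4 * (-0.3420, -0.9397) = (-3.4954 + -2.1889, 2.9698 + -6.0140) = (-5.6843, -3.0443)
End effector: (-5.6843, -3.0443)

Answer: -5.6843 -3.0443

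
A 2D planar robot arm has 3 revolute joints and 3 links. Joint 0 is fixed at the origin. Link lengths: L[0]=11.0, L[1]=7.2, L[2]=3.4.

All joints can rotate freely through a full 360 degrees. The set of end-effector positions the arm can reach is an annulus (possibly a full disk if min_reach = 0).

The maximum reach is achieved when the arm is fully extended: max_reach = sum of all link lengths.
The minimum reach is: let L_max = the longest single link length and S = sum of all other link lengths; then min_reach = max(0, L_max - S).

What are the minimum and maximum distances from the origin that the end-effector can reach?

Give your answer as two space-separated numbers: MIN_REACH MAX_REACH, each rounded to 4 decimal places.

Answer: 0.4000 21.6000

Derivation:
Link lengths: [11.0, 7.2, 3.4]
max_reach = 11 + 7.2 + 3.4 = 21.6
L_max = max([11.0, 7.2, 3.4]) = 11
S (sum of others) = 21.6 - 11 = 10.6
min_reach = max(0, 11 - 10.6) = max(0, 0.4) = 0.4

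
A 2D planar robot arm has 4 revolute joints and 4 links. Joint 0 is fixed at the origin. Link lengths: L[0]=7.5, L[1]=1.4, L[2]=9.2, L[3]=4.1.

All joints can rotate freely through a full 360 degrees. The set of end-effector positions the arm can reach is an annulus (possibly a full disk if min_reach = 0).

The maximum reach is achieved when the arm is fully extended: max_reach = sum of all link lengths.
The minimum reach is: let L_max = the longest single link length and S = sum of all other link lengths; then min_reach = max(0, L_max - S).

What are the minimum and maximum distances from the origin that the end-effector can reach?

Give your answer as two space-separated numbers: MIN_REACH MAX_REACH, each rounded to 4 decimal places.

Link lengths: [7.5, 1.4, 9.2, 4.1]
max_reach = 7.5 + 1.4 + 9.2 + 4.1 = 22.2
L_max = max([7.5, 1.4, 9.2, 4.1]) = 9.2
S (sum of others) = 22.2 - 9.2 = 13
min_reach = max(0, 9.2 - 13) = max(0, -3.8) = 0

Answer: 0.0000 22.2000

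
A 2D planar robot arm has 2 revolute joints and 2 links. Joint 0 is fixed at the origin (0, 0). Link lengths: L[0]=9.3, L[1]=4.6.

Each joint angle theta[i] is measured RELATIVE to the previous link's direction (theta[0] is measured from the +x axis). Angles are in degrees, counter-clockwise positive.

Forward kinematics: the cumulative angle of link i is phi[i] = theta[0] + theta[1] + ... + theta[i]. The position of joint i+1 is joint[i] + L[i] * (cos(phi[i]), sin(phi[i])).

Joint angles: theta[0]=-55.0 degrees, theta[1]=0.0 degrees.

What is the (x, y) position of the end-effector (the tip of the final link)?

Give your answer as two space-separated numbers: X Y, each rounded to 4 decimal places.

Answer: 7.9727 -11.3862

Derivation:
joint[0] = (0.0000, 0.0000)  (base)
link 0: phi[0] = -55 = -55 deg
  cos(-55 deg) = 0.5736, sin(-55 deg) = -0.8192
  joint[1] = (0.0000, 0.0000) + 9.3 * (0.5736, -0.8192) = (0.0000 + 5.3343, 0.0000 + -7.6181) = (5.3343, -7.6181)
link 1: phi[1] = -55 + 0 = -55 deg
  cos(-55 deg) = 0.5736, sin(-55 deg) = -0.8192
  joint[2] = (5.3343, -7.6181) + 4.6 * (0.5736, -0.8192) = (5.3343 + 2.6385, -7.6181 + -3.7681) = (7.9727, -11.3862)
End effector: (7.9727, -11.3862)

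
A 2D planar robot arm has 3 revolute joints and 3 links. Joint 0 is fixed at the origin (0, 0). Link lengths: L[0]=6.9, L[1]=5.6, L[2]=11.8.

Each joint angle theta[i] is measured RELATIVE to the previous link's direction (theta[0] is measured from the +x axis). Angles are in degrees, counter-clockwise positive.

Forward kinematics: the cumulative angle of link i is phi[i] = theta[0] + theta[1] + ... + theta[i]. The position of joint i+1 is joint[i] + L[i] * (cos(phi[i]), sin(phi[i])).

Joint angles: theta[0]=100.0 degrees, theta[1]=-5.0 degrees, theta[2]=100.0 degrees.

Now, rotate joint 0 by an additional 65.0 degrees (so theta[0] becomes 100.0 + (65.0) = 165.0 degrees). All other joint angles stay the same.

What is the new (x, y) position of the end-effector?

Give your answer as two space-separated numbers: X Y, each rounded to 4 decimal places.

Answer: -13.9762 -7.9196

Derivation:
joint[0] = (0.0000, 0.0000)  (base)
link 0: phi[0] = 165 = 165 deg
  cos(165 deg) = -0.9659, sin(165 deg) = 0.2588
  joint[1] = (0.0000, 0.0000) + 6.9 * (-0.9659, 0.2588) = (0.0000 + -6.6649, 0.0000 + 1.7859) = (-6.6649, 1.7859)
link 1: phi[1] = 165 + -5 = 160 deg
  cos(160 deg) = -0.9397, sin(160 deg) = 0.3420
  joint[2] = (-6.6649, 1.7859) + 5.6 * (-0.9397, 0.3420) = (-6.6649 + -5.2623, 1.7859 + 1.9153) = (-11.9272, 3.7012)
link 2: phi[2] = 165 + -5 + 100 = 260 deg
  cos(260 deg) = -0.1736, sin(260 deg) = -0.9848
  joint[3] = (-11.9272, 3.7012) + 11.8 * (-0.1736, -0.9848) = (-11.9272 + -2.0490, 3.7012 + -11.6207) = (-13.9762, -7.9196)
End effector: (-13.9762, -7.9196)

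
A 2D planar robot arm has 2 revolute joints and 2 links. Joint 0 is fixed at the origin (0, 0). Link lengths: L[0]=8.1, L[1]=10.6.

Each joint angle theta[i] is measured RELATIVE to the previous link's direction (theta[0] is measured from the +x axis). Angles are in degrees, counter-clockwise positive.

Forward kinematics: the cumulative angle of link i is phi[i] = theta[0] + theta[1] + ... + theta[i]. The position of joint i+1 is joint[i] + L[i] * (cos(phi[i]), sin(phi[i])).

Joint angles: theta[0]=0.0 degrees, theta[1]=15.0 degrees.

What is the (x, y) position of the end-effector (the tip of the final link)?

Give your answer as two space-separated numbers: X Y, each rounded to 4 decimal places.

Answer: 18.3388 2.7435

Derivation:
joint[0] = (0.0000, 0.0000)  (base)
link 0: phi[0] = 0 = 0 deg
  cos(0 deg) = 1.0000, sin(0 deg) = 0.0000
  joint[1] = (0.0000, 0.0000) + 8.1 * (1.0000, 0.0000) = (0.0000 + 8.1000, 0.0000 + 0.0000) = (8.1000, 0.0000)
link 1: phi[1] = 0 + 15 = 15 deg
  cos(15 deg) = 0.9659, sin(15 deg) = 0.2588
  joint[2] = (8.1000, 0.0000) + 10.6 * (0.9659, 0.2588) = (8.1000 + 10.2388, 0.0000 + 2.7435) = (18.3388, 2.7435)
End effector: (18.3388, 2.7435)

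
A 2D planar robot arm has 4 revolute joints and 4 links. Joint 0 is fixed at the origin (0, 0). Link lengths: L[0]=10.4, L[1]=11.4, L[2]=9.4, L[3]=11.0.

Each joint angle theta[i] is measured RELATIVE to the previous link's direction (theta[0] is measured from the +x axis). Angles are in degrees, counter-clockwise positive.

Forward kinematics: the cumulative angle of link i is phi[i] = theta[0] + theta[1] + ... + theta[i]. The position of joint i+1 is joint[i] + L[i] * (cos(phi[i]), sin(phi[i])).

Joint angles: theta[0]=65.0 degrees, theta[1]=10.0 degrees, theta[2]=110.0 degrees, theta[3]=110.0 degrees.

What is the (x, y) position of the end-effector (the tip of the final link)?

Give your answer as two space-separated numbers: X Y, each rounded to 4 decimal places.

Answer: 2.6303 9.6485

Derivation:
joint[0] = (0.0000, 0.0000)  (base)
link 0: phi[0] = 65 = 65 deg
  cos(65 deg) = 0.4226, sin(65 deg) = 0.9063
  joint[1] = (0.0000, 0.0000) + 10.4 * (0.4226, 0.9063) = (0.0000 + 4.3952, 0.0000 + 9.4256) = (4.3952, 9.4256)
link 1: phi[1] = 65 + 10 = 75 deg
  cos(75 deg) = 0.2588, sin(75 deg) = 0.9659
  joint[2] = (4.3952, 9.4256) + 11.4 * (0.2588, 0.9659) = (4.3952 + 2.9505, 9.4256 + 11.0116) = (7.3458, 20.4372)
link 2: phi[2] = 65 + 10 + 110 = 185 deg
  cos(185 deg) = -0.9962, sin(185 deg) = -0.0872
  joint[3] = (7.3458, 20.4372) + 9.4 * (-0.9962, -0.0872) = (7.3458 + -9.3642, 20.4372 + -0.8193) = (-2.0185, 19.6179)
link 3: phi[3] = 65 + 10 + 110 + 110 = 295 deg
  cos(295 deg) = 0.4226, sin(295 deg) = -0.9063
  joint[4] = (-2.0185, 19.6179) + 11 * (0.4226, -0.9063) = (-2.0185 + 4.6488, 19.6179 + -9.9694) = (2.6303, 9.6485)
End effector: (2.6303, 9.6485)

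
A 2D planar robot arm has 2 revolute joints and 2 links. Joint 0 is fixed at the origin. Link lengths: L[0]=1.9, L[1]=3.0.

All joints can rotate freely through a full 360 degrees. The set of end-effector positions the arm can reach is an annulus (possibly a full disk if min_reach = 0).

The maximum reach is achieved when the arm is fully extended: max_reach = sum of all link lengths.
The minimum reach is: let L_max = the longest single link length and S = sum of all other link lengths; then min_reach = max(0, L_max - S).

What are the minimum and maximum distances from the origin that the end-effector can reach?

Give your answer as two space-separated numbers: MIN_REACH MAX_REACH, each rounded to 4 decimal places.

Answer: 1.1000 4.9000

Derivation:
Link lengths: [1.9, 3.0]
max_reach = 1.9 + 3 = 4.9
L_max = max([1.9, 3.0]) = 3
S (sum of others) = 4.9 - 3 = 1.9
min_reach = max(0, 3 - 1.9) = max(0, 1.1) = 1.1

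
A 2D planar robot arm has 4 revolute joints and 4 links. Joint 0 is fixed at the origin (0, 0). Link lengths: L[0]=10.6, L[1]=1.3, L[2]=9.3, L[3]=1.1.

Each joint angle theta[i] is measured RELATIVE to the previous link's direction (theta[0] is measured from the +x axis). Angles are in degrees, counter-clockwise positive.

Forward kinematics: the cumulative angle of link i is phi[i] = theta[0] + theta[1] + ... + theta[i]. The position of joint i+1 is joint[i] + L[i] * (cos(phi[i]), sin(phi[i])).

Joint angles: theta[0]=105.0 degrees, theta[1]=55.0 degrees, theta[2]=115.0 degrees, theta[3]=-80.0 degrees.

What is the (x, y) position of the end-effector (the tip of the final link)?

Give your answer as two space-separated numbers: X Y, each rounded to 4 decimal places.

Answer: -4.2171 1.1341

Derivation:
joint[0] = (0.0000, 0.0000)  (base)
link 0: phi[0] = 105 = 105 deg
  cos(105 deg) = -0.2588, sin(105 deg) = 0.9659
  joint[1] = (0.0000, 0.0000) + 10.6 * (-0.2588, 0.9659) = (0.0000 + -2.7435, 0.0000 + 10.2388) = (-2.7435, 10.2388)
link 1: phi[1] = 105 + 55 = 160 deg
  cos(160 deg) = -0.9397, sin(160 deg) = 0.3420
  joint[2] = (-2.7435, 10.2388) + 1.3 * (-0.9397, 0.3420) = (-2.7435 + -1.2216, 10.2388 + 0.4446) = (-3.9651, 10.6834)
link 2: phi[2] = 105 + 55 + 115 = 275 deg
  cos(275 deg) = 0.0872, sin(275 deg) = -0.9962
  joint[3] = (-3.9651, 10.6834) + 9.3 * (0.0872, -0.9962) = (-3.9651 + 0.8105, 10.6834 + -9.2646) = (-3.1545, 1.4188)
link 3: phi[3] = 105 + 55 + 115 + -80 = 195 deg
  cos(195 deg) = -0.9659, sin(195 deg) = -0.2588
  joint[4] = (-3.1545, 1.4188) + 1.1 * (-0.9659, -0.2588) = (-3.1545 + -1.0625, 1.4188 + -0.2847) = (-4.2171, 1.1341)
End effector: (-4.2171, 1.1341)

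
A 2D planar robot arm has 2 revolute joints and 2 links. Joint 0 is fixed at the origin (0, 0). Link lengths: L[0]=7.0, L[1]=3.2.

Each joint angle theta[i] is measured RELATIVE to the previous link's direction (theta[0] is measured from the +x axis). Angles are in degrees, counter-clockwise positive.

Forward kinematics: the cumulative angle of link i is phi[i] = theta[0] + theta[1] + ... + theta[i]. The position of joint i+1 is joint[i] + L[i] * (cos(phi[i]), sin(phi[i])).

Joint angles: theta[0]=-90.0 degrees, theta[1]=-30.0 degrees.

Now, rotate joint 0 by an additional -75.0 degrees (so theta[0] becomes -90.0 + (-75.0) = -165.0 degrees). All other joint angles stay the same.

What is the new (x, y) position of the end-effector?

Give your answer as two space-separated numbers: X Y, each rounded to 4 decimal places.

Answer: -9.8524 -0.9835

Derivation:
joint[0] = (0.0000, 0.0000)  (base)
link 0: phi[0] = -165 = -165 deg
  cos(-165 deg) = -0.9659, sin(-165 deg) = -0.2588
  joint[1] = (0.0000, 0.0000) + 7 * (-0.9659, -0.2588) = (0.0000 + -6.7615, 0.0000 + -1.8117) = (-6.7615, -1.8117)
link 1: phi[1] = -165 + -30 = -195 deg
  cos(-195 deg) = -0.9659, sin(-195 deg) = 0.2588
  joint[2] = (-6.7615, -1.8117) + 3.2 * (-0.9659, 0.2588) = (-6.7615 + -3.0910, -1.8117 + 0.8282) = (-9.8524, -0.9835)
End effector: (-9.8524, -0.9835)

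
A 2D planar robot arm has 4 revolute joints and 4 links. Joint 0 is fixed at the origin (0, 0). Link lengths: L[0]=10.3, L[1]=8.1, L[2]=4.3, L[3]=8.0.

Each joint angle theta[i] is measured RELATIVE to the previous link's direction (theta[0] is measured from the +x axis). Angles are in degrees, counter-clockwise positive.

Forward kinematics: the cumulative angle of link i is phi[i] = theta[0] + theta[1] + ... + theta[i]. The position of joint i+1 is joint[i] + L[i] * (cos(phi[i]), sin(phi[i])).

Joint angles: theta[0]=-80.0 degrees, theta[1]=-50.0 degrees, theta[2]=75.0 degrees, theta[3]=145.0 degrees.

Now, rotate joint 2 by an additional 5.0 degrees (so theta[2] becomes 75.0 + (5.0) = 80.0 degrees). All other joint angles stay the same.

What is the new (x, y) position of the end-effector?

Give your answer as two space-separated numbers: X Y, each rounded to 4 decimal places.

joint[0] = (0.0000, 0.0000)  (base)
link 0: phi[0] = -80 = -80 deg
  cos(-80 deg) = 0.1736, sin(-80 deg) = -0.9848
  joint[1] = (0.0000, 0.0000) + 10.3 * (0.1736, -0.9848) = (0.0000 + 1.7886, 0.0000 + -10.1435) = (1.7886, -10.1435)
link 1: phi[1] = -80 + -50 = -130 deg
  cos(-130 deg) = -0.6428, sin(-130 deg) = -0.7660
  joint[2] = (1.7886, -10.1435) + 8.1 * (-0.6428, -0.7660) = (1.7886 + -5.2066, -10.1435 + -6.2050) = (-3.4180, -16.3485)
link 2: phi[2] = -80 + -50 + 80 = -50 deg
  cos(-50 deg) = 0.6428, sin(-50 deg) = -0.7660
  joint[3] = (-3.4180, -16.3485) + 4.3 * (0.6428, -0.7660) = (-3.4180 + 2.7640, -16.3485 + -3.2940) = (-0.6540, -19.6425)
link 3: phi[3] = -80 + -50 + 80 + 145 = 95 deg
  cos(95 deg) = -0.0872, sin(95 deg) = 0.9962
  joint[4] = (-0.6540, -19.6425) + 8 * (-0.0872, 0.9962) = (-0.6540 + -0.6972, -19.6425 + 7.9696) = (-1.3513, -11.6729)
End effector: (-1.3513, -11.6729)

Answer: -1.3513 -11.6729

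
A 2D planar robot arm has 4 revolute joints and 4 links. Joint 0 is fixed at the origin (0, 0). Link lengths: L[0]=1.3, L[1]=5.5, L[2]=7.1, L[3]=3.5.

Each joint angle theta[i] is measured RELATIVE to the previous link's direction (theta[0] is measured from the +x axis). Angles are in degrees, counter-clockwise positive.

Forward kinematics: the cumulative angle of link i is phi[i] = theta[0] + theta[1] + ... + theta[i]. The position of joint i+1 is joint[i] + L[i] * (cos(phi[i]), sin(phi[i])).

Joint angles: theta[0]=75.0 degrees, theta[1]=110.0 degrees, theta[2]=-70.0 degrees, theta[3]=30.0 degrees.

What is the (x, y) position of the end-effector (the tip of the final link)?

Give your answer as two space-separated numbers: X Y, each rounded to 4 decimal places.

joint[0] = (0.0000, 0.0000)  (base)
link 0: phi[0] = 75 = 75 deg
  cos(75 deg) = 0.2588, sin(75 deg) = 0.9659
  joint[1] = (0.0000, 0.0000) + 1.3 * (0.2588, 0.9659) = (0.0000 + 0.3365, 0.0000 + 1.2557) = (0.3365, 1.2557)
link 1: phi[1] = 75 + 110 = 185 deg
  cos(185 deg) = -0.9962, sin(185 deg) = -0.0872
  joint[2] = (0.3365, 1.2557) + 5.5 * (-0.9962, -0.0872) = (0.3365 + -5.4791, 1.2557 + -0.4794) = (-5.1426, 0.7763)
link 2: phi[2] = 75 + 110 + -70 = 115 deg
  cos(115 deg) = -0.4226, sin(115 deg) = 0.9063
  joint[3] = (-5.1426, 0.7763) + 7.1 * (-0.4226, 0.9063) = (-5.1426 + -3.0006, 0.7763 + 6.4348) = (-8.1432, 7.2111)
link 3: phi[3] = 75 + 110 + -70 + 30 = 145 deg
  cos(145 deg) = -0.8192, sin(145 deg) = 0.5736
  joint[4] = (-8.1432, 7.2111) + 3.5 * (-0.8192, 0.5736) = (-8.1432 + -2.8670, 7.2111 + 2.0075) = (-11.0102, 9.2186)
End effector: (-11.0102, 9.2186)

Answer: -11.0102 9.2186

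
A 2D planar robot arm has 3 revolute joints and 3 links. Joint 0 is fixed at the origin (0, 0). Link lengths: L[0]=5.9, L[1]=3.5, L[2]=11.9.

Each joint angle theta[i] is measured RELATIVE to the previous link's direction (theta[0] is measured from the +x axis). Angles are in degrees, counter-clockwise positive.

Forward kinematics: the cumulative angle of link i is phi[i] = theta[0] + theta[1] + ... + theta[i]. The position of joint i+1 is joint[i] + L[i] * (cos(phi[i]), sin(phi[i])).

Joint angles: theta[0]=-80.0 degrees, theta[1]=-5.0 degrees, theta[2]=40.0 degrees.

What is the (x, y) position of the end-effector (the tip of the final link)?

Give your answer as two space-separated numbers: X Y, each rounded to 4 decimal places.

joint[0] = (0.0000, 0.0000)  (base)
link 0: phi[0] = -80 = -80 deg
  cos(-80 deg) = 0.1736, sin(-80 deg) = -0.9848
  joint[1] = (0.0000, 0.0000) + 5.9 * (0.1736, -0.9848) = (0.0000 + 1.0245, 0.0000 + -5.8104) = (1.0245, -5.8104)
link 1: phi[1] = -80 + -5 = -85 deg
  cos(-85 deg) = 0.0872, sin(-85 deg) = -0.9962
  joint[2] = (1.0245, -5.8104) + 3.5 * (0.0872, -0.9962) = (1.0245 + 0.3050, -5.8104 + -3.4867) = (1.3296, -9.2970)
link 2: phi[2] = -80 + -5 + 40 = -45 deg
  cos(-45 deg) = 0.7071, sin(-45 deg) = -0.7071
  joint[3] = (1.3296, -9.2970) + 11.9 * (0.7071, -0.7071) = (1.3296 + 8.4146, -9.2970 + -8.4146) = (9.7441, -17.7116)
End effector: (9.7441, -17.7116)

Answer: 9.7441 -17.7116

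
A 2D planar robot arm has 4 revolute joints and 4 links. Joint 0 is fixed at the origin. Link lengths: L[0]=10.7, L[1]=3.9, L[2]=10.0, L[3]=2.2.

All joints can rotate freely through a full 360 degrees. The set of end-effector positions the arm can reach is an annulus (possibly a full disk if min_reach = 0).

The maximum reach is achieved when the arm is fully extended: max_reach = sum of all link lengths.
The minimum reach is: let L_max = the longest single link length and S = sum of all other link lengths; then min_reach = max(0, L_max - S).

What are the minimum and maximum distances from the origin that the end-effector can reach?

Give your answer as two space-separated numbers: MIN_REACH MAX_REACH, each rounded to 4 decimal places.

Answer: 0.0000 26.8000

Derivation:
Link lengths: [10.7, 3.9, 10.0, 2.2]
max_reach = 10.7 + 3.9 + 10 + 2.2 = 26.8
L_max = max([10.7, 3.9, 10.0, 2.2]) = 10.7
S (sum of others) = 26.8 - 10.7 = 16.1
min_reach = max(0, 10.7 - 16.1) = max(0, -5.4) = 0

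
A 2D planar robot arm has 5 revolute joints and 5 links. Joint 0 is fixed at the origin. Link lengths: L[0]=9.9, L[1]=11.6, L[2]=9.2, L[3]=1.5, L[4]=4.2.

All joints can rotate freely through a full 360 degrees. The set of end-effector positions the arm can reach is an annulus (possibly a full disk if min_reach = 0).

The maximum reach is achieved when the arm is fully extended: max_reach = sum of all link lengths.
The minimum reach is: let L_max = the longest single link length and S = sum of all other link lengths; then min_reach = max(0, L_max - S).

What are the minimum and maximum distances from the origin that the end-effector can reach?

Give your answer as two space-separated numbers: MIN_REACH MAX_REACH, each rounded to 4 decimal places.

Answer: 0.0000 36.4000

Derivation:
Link lengths: [9.9, 11.6, 9.2, 1.5, 4.2]
max_reach = 9.9 + 11.6 + 9.2 + 1.5 + 4.2 = 36.4
L_max = max([9.9, 11.6, 9.2, 1.5, 4.2]) = 11.6
S (sum of others) = 36.4 - 11.6 = 24.8
min_reach = max(0, 11.6 - 24.8) = max(0, -13.2) = 0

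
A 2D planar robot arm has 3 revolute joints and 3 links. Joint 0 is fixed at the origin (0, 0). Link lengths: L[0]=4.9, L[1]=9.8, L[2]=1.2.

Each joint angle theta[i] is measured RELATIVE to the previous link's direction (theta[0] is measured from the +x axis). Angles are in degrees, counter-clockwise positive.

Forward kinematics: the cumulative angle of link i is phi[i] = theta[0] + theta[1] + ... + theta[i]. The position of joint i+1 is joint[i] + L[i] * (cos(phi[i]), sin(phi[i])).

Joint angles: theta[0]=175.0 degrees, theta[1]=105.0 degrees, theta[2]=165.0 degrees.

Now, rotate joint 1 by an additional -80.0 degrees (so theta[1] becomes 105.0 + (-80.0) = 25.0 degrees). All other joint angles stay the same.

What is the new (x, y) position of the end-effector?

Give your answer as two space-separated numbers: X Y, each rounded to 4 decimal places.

joint[0] = (0.0000, 0.0000)  (base)
link 0: phi[0] = 175 = 175 deg
  cos(175 deg) = -0.9962, sin(175 deg) = 0.0872
  joint[1] = (0.0000, 0.0000) + 4.9 * (-0.9962, 0.0872) = (0.0000 + -4.8814, 0.0000 + 0.4271) = (-4.8814, 0.4271)
link 1: phi[1] = 175 + 25 = 200 deg
  cos(200 deg) = -0.9397, sin(200 deg) = -0.3420
  joint[2] = (-4.8814, 0.4271) + 9.8 * (-0.9397, -0.3420) = (-4.8814 + -9.2090, 0.4271 + -3.3518) = (-14.0903, -2.9247)
link 2: phi[2] = 175 + 25 + 165 = 365 deg
  cos(365 deg) = 0.9962, sin(365 deg) = 0.0872
  joint[3] = (-14.0903, -2.9247) + 1.2 * (0.9962, 0.0872) = (-14.0903 + 1.1954, -2.9247 + 0.1046) = (-12.8949, -2.8201)
End effector: (-12.8949, -2.8201)

Answer: -12.8949 -2.8201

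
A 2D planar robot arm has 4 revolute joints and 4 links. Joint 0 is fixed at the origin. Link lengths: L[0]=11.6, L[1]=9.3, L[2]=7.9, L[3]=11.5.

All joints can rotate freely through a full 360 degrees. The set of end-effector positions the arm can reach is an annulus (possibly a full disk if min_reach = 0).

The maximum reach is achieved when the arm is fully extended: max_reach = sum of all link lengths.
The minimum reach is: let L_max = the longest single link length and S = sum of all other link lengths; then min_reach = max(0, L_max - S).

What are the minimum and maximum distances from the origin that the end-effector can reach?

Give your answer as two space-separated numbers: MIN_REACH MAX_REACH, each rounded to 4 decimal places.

Answer: 0.0000 40.3000

Derivation:
Link lengths: [11.6, 9.3, 7.9, 11.5]
max_reach = 11.6 + 9.3 + 7.9 + 11.5 = 40.3
L_max = max([11.6, 9.3, 7.9, 11.5]) = 11.6
S (sum of others) = 40.3 - 11.6 = 28.7
min_reach = max(0, 11.6 - 28.7) = max(0, -17.1) = 0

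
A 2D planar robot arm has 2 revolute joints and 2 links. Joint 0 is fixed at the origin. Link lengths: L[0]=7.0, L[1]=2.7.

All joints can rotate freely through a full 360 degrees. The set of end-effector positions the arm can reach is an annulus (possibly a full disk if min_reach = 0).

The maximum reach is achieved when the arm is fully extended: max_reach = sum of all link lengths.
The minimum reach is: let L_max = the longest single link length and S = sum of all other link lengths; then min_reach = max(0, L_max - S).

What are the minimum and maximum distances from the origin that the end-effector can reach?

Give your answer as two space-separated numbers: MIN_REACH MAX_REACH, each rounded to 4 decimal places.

Link lengths: [7.0, 2.7]
max_reach = 7 + 2.7 = 9.7
L_max = max([7.0, 2.7]) = 7
S (sum of others) = 9.7 - 7 = 2.7
min_reach = max(0, 7 - 2.7) = max(0, 4.3) = 4.3

Answer: 4.3000 9.7000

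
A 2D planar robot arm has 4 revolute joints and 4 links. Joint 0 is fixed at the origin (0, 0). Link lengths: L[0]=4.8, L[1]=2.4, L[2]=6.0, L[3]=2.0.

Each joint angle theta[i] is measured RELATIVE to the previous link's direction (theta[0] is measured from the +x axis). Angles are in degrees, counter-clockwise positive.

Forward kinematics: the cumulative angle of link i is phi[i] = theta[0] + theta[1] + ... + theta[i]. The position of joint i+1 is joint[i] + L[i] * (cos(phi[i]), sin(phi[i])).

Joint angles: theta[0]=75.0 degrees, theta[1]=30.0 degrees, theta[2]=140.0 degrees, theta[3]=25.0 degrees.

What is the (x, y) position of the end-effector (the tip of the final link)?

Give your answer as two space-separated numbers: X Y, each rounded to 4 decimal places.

Answer: -1.9145 -0.4832

Derivation:
joint[0] = (0.0000, 0.0000)  (base)
link 0: phi[0] = 75 = 75 deg
  cos(75 deg) = 0.2588, sin(75 deg) = 0.9659
  joint[1] = (0.0000, 0.0000) + 4.8 * (0.2588, 0.9659) = (0.0000 + 1.2423, 0.0000 + 4.6364) = (1.2423, 4.6364)
link 1: phi[1] = 75 + 30 = 105 deg
  cos(105 deg) = -0.2588, sin(105 deg) = 0.9659
  joint[2] = (1.2423, 4.6364) + 2.4 * (-0.2588, 0.9659) = (1.2423 + -0.6212, 4.6364 + 2.3182) = (0.6212, 6.9547)
link 2: phi[2] = 75 + 30 + 140 = 245 deg
  cos(245 deg) = -0.4226, sin(245 deg) = -0.9063
  joint[3] = (0.6212, 6.9547) + 6 * (-0.4226, -0.9063) = (0.6212 + -2.5357, 6.9547 + -5.4378) = (-1.9145, 1.5168)
link 3: phi[3] = 75 + 30 + 140 + 25 = 270 deg
  cos(270 deg) = -0.0000, sin(270 deg) = -1.0000
  joint[4] = (-1.9145, 1.5168) + 2 * (-0.0000, -1.0000) = (-1.9145 + -0.0000, 1.5168 + -2.0000) = (-1.9145, -0.4832)
End effector: (-1.9145, -0.4832)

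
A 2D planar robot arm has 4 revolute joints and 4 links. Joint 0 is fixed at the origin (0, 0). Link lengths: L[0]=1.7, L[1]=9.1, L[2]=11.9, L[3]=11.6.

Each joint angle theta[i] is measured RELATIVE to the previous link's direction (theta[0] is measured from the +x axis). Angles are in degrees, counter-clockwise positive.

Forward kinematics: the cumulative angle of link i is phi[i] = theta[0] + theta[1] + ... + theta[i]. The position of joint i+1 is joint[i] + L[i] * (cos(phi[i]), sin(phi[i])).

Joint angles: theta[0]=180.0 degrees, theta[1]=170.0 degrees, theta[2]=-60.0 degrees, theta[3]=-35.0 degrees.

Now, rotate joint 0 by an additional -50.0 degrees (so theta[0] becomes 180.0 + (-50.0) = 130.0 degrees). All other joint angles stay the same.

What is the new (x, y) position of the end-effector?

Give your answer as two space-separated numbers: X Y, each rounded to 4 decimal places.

joint[0] = (0.0000, 0.0000)  (base)
link 0: phi[0] = 130 = 130 deg
  cos(130 deg) = -0.6428, sin(130 deg) = 0.7660
  joint[1] = (0.0000, 0.0000) + 1.7 * (-0.6428, 0.7660) = (0.0000 + -1.0927, 0.0000 + 1.3023) = (-1.0927, 1.3023)
link 1: phi[1] = 130 + 170 = 300 deg
  cos(300 deg) = 0.5000, sin(300 deg) = -0.8660
  joint[2] = (-1.0927, 1.3023) + 9.1 * (0.5000, -0.8660) = (-1.0927 + 4.5500, 1.3023 + -7.8808) = (3.4573, -6.5786)
link 2: phi[2] = 130 + 170 + -60 = 240 deg
  cos(240 deg) = -0.5000, sin(240 deg) = -0.8660
  joint[3] = (3.4573, -6.5786) + 11.9 * (-0.5000, -0.8660) = (3.4573 + -5.9500, -6.5786 + -10.3057) = (-2.4927, -16.8843)
link 3: phi[3] = 130 + 170 + -60 + -35 = 205 deg
  cos(205 deg) = -0.9063, sin(205 deg) = -0.4226
  joint[4] = (-2.4927, -16.8843) + 11.6 * (-0.9063, -0.4226) = (-2.4927 + -10.5132, -16.8843 + -4.9024) = (-13.0059, -21.7866)
End effector: (-13.0059, -21.7866)

Answer: -13.0059 -21.7866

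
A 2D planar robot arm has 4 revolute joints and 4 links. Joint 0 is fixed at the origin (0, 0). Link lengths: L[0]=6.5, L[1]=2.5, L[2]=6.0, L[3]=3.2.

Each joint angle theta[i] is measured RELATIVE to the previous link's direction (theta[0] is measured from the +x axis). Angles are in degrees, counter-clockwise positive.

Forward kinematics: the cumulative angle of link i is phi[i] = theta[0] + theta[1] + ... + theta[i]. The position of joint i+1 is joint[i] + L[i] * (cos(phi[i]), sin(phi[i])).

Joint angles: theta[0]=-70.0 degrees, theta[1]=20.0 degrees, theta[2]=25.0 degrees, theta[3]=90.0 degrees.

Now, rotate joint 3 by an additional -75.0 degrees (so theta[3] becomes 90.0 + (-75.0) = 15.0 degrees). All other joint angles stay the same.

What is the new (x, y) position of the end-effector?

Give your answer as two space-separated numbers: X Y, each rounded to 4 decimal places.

Answer: 12.4193 -11.1145

Derivation:
joint[0] = (0.0000, 0.0000)  (base)
link 0: phi[0] = -70 = -70 deg
  cos(-70 deg) = 0.3420, sin(-70 deg) = -0.9397
  joint[1] = (0.0000, 0.0000) + 6.5 * (0.3420, -0.9397) = (0.0000 + 2.2231, 0.0000 + -6.1080) = (2.2231, -6.1080)
link 1: phi[1] = -70 + 20 = -50 deg
  cos(-50 deg) = 0.6428, sin(-50 deg) = -0.7660
  joint[2] = (2.2231, -6.1080) + 2.5 * (0.6428, -0.7660) = (2.2231 + 1.6070, -6.1080 + -1.9151) = (3.8301, -8.0231)
link 2: phi[2] = -70 + 20 + 25 = -25 deg
  cos(-25 deg) = 0.9063, sin(-25 deg) = -0.4226
  joint[3] = (3.8301, -8.0231) + 6 * (0.9063, -0.4226) = (3.8301 + 5.4378, -8.0231 + -2.5357) = (9.2679, -10.5588)
link 3: phi[3] = -70 + 20 + 25 + 15 = -10 deg
  cos(-10 deg) = 0.9848, sin(-10 deg) = -0.1736
  joint[4] = (9.2679, -10.5588) + 3.2 * (0.9848, -0.1736) = (9.2679 + 3.1514, -10.5588 + -0.5557) = (12.4193, -11.1145)
End effector: (12.4193, -11.1145)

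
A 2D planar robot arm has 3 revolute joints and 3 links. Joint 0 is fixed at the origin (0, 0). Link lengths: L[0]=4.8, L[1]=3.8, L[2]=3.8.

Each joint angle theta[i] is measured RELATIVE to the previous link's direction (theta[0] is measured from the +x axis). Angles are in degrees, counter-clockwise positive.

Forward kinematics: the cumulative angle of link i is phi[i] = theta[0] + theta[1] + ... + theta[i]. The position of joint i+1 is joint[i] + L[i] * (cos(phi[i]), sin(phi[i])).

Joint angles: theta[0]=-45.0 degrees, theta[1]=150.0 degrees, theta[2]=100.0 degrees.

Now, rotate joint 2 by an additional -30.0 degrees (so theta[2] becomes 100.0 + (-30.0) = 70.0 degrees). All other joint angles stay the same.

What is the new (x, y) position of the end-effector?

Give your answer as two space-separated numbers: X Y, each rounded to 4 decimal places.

joint[0] = (0.0000, 0.0000)  (base)
link 0: phi[0] = -45 = -45 deg
  cos(-45 deg) = 0.7071, sin(-45 deg) = -0.7071
  joint[1] = (0.0000, 0.0000) + 4.8 * (0.7071, -0.7071) = (0.0000 + 3.3941, 0.0000 + -3.3941) = (3.3941, -3.3941)
link 1: phi[1] = -45 + 150 = 105 deg
  cos(105 deg) = -0.2588, sin(105 deg) = 0.9659
  joint[2] = (3.3941, -3.3941) + 3.8 * (-0.2588, 0.9659) = (3.3941 + -0.9835, -3.3941 + 3.6705) = (2.4106, 0.2764)
link 2: phi[2] = -45 + 150 + 70 = 175 deg
  cos(175 deg) = -0.9962, sin(175 deg) = 0.0872
  joint[3] = (2.4106, 0.2764) + 3.8 * (-0.9962, 0.0872) = (2.4106 + -3.7855, 0.2764 + 0.3312) = (-1.3749, 0.6076)
End effector: (-1.3749, 0.6076)

Answer: -1.3749 0.6076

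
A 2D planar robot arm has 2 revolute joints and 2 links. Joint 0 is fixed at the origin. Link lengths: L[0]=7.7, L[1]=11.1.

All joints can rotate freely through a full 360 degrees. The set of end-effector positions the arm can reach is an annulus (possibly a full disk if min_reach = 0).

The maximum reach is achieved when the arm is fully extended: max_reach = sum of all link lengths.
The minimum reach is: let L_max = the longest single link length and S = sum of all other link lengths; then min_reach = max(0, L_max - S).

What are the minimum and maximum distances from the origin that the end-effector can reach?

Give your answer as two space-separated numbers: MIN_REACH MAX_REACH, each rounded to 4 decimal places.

Answer: 3.4000 18.8000

Derivation:
Link lengths: [7.7, 11.1]
max_reach = 7.7 + 11.1 = 18.8
L_max = max([7.7, 11.1]) = 11.1
S (sum of others) = 18.8 - 11.1 = 7.7
min_reach = max(0, 11.1 - 7.7) = max(0, 3.4) = 3.4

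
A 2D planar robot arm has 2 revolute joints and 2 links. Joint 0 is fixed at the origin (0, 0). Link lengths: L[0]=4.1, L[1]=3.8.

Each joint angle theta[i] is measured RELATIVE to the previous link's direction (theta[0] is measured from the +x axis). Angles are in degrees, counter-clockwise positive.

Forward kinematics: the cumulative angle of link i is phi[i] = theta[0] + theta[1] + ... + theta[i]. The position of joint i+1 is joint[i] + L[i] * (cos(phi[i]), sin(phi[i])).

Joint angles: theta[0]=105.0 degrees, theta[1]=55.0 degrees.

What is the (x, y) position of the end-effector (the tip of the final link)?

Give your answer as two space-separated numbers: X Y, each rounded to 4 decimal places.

Answer: -4.6320 5.2600

Derivation:
joint[0] = (0.0000, 0.0000)  (base)
link 0: phi[0] = 105 = 105 deg
  cos(105 deg) = -0.2588, sin(105 deg) = 0.9659
  joint[1] = (0.0000, 0.0000) + 4.1 * (-0.2588, 0.9659) = (0.0000 + -1.0612, 0.0000 + 3.9603) = (-1.0612, 3.9603)
link 1: phi[1] = 105 + 55 = 160 deg
  cos(160 deg) = -0.9397, sin(160 deg) = 0.3420
  joint[2] = (-1.0612, 3.9603) + 3.8 * (-0.9397, 0.3420) = (-1.0612 + -3.5708, 3.9603 + 1.2997) = (-4.6320, 5.2600)
End effector: (-4.6320, 5.2600)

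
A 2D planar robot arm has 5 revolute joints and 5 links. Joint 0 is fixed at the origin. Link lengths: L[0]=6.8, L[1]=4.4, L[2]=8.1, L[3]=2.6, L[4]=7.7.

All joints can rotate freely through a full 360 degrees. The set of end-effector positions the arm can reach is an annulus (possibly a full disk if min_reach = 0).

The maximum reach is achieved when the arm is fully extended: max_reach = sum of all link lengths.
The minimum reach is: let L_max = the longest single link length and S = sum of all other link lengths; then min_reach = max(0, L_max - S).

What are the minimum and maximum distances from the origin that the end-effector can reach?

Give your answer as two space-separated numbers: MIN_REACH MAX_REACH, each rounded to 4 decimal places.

Answer: 0.0000 29.6000

Derivation:
Link lengths: [6.8, 4.4, 8.1, 2.6, 7.7]
max_reach = 6.8 + 4.4 + 8.1 + 2.6 + 7.7 = 29.6
L_max = max([6.8, 4.4, 8.1, 2.6, 7.7]) = 8.1
S (sum of others) = 29.6 - 8.1 = 21.5
min_reach = max(0, 8.1 - 21.5) = max(0, -13.4) = 0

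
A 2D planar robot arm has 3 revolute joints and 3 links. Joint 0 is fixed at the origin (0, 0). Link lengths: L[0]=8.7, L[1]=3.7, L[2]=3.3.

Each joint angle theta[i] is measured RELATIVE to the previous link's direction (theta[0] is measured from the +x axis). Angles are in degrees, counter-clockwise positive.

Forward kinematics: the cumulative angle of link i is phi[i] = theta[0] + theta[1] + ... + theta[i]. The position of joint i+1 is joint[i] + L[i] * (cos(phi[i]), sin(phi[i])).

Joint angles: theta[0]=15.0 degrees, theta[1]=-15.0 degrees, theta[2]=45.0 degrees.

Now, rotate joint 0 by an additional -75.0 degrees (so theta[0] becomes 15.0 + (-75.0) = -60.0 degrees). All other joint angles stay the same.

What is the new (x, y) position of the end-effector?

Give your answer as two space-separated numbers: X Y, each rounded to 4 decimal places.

joint[0] = (0.0000, 0.0000)  (base)
link 0: phi[0] = -60 = -60 deg
  cos(-60 deg) = 0.5000, sin(-60 deg) = -0.8660
  joint[1] = (0.0000, 0.0000) + 8.7 * (0.5000, -0.8660) = (0.0000 + 4.3500, 0.0000 + -7.5344) = (4.3500, -7.5344)
link 1: phi[1] = -60 + -15 = -75 deg
  cos(-75 deg) = 0.2588, sin(-75 deg) = -0.9659
  joint[2] = (4.3500, -7.5344) + 3.7 * (0.2588, -0.9659) = (4.3500 + 0.9576, -7.5344 + -3.5739) = (5.3076, -11.1083)
link 2: phi[2] = -60 + -15 + 45 = -30 deg
  cos(-30 deg) = 0.8660, sin(-30 deg) = -0.5000
  joint[3] = (5.3076, -11.1083) + 3.3 * (0.8660, -0.5000) = (5.3076 + 2.8579, -11.1083 + -1.6500) = (8.1655, -12.7583)
End effector: (8.1655, -12.7583)

Answer: 8.1655 -12.7583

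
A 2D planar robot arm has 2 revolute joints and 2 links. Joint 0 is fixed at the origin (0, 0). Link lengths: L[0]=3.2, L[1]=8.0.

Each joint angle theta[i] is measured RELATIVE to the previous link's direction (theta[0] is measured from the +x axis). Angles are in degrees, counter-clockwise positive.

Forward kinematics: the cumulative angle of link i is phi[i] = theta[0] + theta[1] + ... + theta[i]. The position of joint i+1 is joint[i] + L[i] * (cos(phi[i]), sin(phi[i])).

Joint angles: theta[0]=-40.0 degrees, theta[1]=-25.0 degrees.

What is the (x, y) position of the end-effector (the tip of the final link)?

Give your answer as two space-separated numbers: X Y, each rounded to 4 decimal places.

joint[0] = (0.0000, 0.0000)  (base)
link 0: phi[0] = -40 = -40 deg
  cos(-40 deg) = 0.7660, sin(-40 deg) = -0.6428
  joint[1] = (0.0000, 0.0000) + 3.2 * (0.7660, -0.6428) = (0.0000 + 2.4513, 0.0000 + -2.0569) = (2.4513, -2.0569)
link 1: phi[1] = -40 + -25 = -65 deg
  cos(-65 deg) = 0.4226, sin(-65 deg) = -0.9063
  joint[2] = (2.4513, -2.0569) + 8 * (0.4226, -0.9063) = (2.4513 + 3.3809, -2.0569 + -7.2505) = (5.8323, -9.3074)
End effector: (5.8323, -9.3074)

Answer: 5.8323 -9.3074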